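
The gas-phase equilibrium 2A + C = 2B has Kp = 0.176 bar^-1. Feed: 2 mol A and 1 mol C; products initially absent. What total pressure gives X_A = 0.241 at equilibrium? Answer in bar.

P = 2.08 bar

Take 2 mol A as basis and let X be its fractional conversion, so ξ = X.
At extent ξ: n_A = 2 − 2X; n_C = 1 − X; n_B = 2X.
Summing: n_T = 3 − X.
Kp = p_B^2 / (p_A^2 p_C) with p_i = (n_i/n_T)·P.
At X = 0.241: the mole-fraction product g(X) = Π y_i^ν_i = 0.3665. Since Kp = g(X)·P^{-1}, P = (g/Kp)^(1/1) = (0.3665/0.176)^(1/1) = 2.08 bar.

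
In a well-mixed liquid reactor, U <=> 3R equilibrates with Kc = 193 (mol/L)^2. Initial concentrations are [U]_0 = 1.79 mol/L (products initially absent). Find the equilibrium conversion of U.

X = 0.784

Let X = conversion of U; extent ξ = 1.79·X mol/L.
Concentrations: [U] = 1.79 − 1.79X; [R] = 5.37X.
Kc = [R]^3 / ([U]).
Equating to 193 (mol/L)^2: the physical root is X = 0.784.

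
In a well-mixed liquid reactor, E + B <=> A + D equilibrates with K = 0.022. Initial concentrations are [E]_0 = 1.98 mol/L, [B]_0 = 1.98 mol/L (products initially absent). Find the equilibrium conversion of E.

Let X = conversion of E; extent ξ = 1.98·X mol/L.
Concentrations: [E] = 1.98 − 1.98X; [B] = 1.98 − 1.98X; [A] = 1.98X; [D] = 1.98X.
K = [A] [D] / ([E] [B]).
This equals 0.022 at X = 0.129 (the root in 0 < X < 1).

X = 0.129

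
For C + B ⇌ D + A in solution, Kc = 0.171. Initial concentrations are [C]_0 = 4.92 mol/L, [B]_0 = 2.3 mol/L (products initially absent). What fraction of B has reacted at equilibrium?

Let X = conversion of B; extent ξ = 2.3·X mol/L.
Concentrations: [C] = 4.92 − 2.3X; [B] = 2.3 − 2.3X; [D] = 2.3X; [A] = 2.3X.
Kc = [D] [A] / ([C] [B]).
This equals 0.171 at X = 0.415 (the root in 0 < X < 1).

X = 0.415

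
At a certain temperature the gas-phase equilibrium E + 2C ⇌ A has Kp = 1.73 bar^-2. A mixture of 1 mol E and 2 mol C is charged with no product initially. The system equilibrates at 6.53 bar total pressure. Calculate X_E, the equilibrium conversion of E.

X = 0.828

Take 1 mol E as basis and let X be its fractional conversion, so ξ = X.
At extent ξ: n_E = 1 − X; n_C = 2 − 2X; n_A = X.
Total moles n_T = 3 − 2X.
Mole fractions y_i = n_i/n_T; Kp = p_A / (p_E p_C^2) with p_i = y_i·P.
Substituting and setting equal to 1.73 bar^-2 gives a polynomial in X; the root in (0,1) is X = 0.828.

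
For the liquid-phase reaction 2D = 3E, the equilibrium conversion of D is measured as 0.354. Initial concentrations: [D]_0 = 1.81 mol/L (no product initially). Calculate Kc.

Let X = conversion of D.
Concentrations: [D] = 1.81 − 1.81X; [E] = 2.71X.
At X = 0.354: [D] = 1.17, [E] = 0.961.
Kc = [E]^3 / ([D]^2) = 0.649 mol/L.

Kc = 0.649 mol/L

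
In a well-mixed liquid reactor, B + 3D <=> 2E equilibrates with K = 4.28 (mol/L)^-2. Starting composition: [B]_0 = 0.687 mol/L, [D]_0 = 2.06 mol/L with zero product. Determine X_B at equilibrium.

Let X = conversion of B; extent ξ = 0.687·X mol/L.
Concentrations: [B] = 0.687 − 0.687X; [D] = 2.06 − 2.06X; [E] = 1.37X.
K = [E]^2 / ([B] [D]^3).
Setting equal to 4.28 and solving for X on (0,1) gives X = 0.597.

X = 0.597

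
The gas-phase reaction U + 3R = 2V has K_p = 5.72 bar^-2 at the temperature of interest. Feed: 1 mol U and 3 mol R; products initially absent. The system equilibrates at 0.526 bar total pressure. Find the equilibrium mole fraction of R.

y_R = 0.572

Basis: 1 mol U initially; let X = conversion of U. Extent ξ = X.
At extent ξ: n_U = 1 − X; n_R = 3 − 3X; n_V = 2X.
Summing: n_T = 4 − 2X.
Mole fractions y_i = n_i/n_T; K_p = p_V^2 / (p_U p_R^3) with p_i = y_i·P.
Equating to 5.72 bar^-2 and solving on 0 < X < 1: X = 0.384.
Then n_R = 1.85, n_T = 3.23, so y_R = 0.572.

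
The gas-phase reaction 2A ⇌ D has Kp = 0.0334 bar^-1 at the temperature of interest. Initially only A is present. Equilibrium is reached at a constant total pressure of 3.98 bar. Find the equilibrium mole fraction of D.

y_D = 0.106

Take 1 mol A as basis and let X be its fractional conversion, so ξ = 0.5X.
Species balance: n_A = 1 − X; n_D = 0.5X.
Total moles n_T = 1 − 0.5X.
With p_i = (n_i/n_T)P, Kp = p_D / (p_A^2).
Substituting and setting equal to 0.0334 bar^-1 gives a polynomial in X; the root in (0,1) is X = 0.192.
Then n_D = 0.096, n_T = 0.904, so y_D = 0.106.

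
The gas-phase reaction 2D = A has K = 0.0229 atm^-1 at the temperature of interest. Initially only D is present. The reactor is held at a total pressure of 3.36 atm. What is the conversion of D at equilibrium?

Let X = conversion of D (basis 1 mol D); extent of reaction ξ = 0.5X.
Mole table: n_D = 1 − X; n_A = 0.5X.
Total moles n_T = 1 − 0.5X.
Mole fractions y_i = n_i/n_T; K = p_A / (p_D^2) with p_i = y_i·P.
Setting this equal to 0.0229 atm^-1 and taking the physical root (0 < X < 1) gives X = 0.126.

X = 0.126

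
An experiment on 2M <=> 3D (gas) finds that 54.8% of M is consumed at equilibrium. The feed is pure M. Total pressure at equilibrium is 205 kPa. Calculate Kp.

Kp = 437 kPa

Let X = conversion of M (basis 1 mol M); extent of reaction ξ = 0.5X.
Moles: n_M = 1 − X; n_D = 1.5X.
Summing: n_T = 1 + 0.5X.
At X = 0.548: n_M = 0.452, n_D = 0.822, n_T = 1.27.
p_i = (n_i/n_T)·P. Kp = p_D^3 / (p_M^2) = 437 kPa.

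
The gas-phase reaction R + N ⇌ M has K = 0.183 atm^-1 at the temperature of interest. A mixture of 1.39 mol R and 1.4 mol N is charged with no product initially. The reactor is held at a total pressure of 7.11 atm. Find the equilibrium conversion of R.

Take 1.39 mol R as basis and let X be its fractional conversion, so ξ = 1.39X.
At extent ξ: n_R = 1.39 − 1.39X; n_N = 1.4 − 1.39X; n_M = 1.39X.
Total moles n_T = 2.79 − 1.39X.
y_i = n_i/n_T, p_i = y_i·P. K = p_M / (p_R p_N).
This yields a degree-2 equation in X; solving on (0,1), X = 0.342.

X = 0.342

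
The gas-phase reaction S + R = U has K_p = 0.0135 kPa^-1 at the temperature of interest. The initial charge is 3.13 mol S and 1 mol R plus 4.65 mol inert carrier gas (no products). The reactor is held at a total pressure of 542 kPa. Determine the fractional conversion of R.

X = 0.688

Let X = conversion of R (basis 1 mol R); extent of reaction ξ = X.
At extent ξ: n_S = 3.13 − X; n_R = 1 − X; n_U = X; n_I = 4.65 (inert).
n_T = Σnᵢ = 8.78 − X.
Mole fractions y_i = n_i/n_T; K_p = p_U / (p_S p_R) with p_i = y_i·P.
Substituting and setting equal to 0.0135 kPa^-1 gives a polynomial in X; the root in (0,1) is X = 0.688.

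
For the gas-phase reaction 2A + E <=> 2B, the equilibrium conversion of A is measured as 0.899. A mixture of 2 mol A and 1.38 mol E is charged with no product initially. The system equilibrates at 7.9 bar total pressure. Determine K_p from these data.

Take 2 mol A as basis and let X be its fractional conversion, so ξ = X.
Mole table: n_A = 2 − 2X; n_E = 1.38 − X; n_B = 2X.
Total moles n_T = 3.38 − X.
At X = 0.899: n_A = 0.202, n_E = 0.481, n_B = 1.8, n_T = 2.48.
p_i = (n_i/n_T)·P. K_p = p_B^2 / (p_A^2 p_E) = 51.7 bar^-1.

K_p = 51.7 bar^-1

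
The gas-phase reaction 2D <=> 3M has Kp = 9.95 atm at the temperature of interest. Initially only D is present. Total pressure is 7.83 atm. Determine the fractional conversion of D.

X = 0.494

Let X = conversion of D (basis 1 mol D); extent of reaction ξ = 0.5X.
Moles: n_D = 1 − X; n_M = 1.5X.
Summing: n_T = 1 + 0.5X.
y_i = n_i/n_T, p_i = y_i·P. Kp = p_M^3 / (p_D^2).
Equating to 9.95 atm and solving on 0 < X < 1: X = 0.494.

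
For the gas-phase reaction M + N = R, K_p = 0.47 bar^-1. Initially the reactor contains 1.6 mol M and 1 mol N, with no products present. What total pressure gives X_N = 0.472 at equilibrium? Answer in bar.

P = 3.59 bar

Basis: 1 mol N initially; let X = conversion of N. Extent ξ = X.
At extent ξ: n_M = 1.6 − X; n_N = 1 − X; n_R = X.
Summing: n_T = 2.6 − X.
K_p = p_R / (p_M p_N) with p_i = (n_i/n_T)·P.
At X = 0.472: the mole-fraction product g(X) = Π y_i^ν_i = 1.686. Since K_p = g(X)·P^{-1}, P = (g/K_p)^(1/1) = (1.686/0.47)^(1/1) = 3.59 bar.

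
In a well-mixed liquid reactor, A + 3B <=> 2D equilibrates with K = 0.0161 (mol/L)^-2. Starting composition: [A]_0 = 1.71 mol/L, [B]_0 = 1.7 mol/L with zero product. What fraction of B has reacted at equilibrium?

X = 0.217

Let X = conversion of B; extent ξ = 1.7X/3 mol/L.
Concentrations: [A] = 1.71 − 0.567X; [B] = 1.7 − 1.7X; [D] = 1.13X.
K = [D]^2 / ([A] [B]^3).
Setting equal to 0.0161 and solving for X on (0,1) gives X = 0.217.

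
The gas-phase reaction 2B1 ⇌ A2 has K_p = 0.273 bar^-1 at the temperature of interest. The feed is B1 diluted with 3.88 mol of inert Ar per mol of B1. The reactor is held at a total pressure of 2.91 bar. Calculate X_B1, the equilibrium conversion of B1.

Take 1 mol B1 as basis and let X be its fractional conversion, so ξ = 0.5X.
Moles: n_B1 = 1 − X; n_A2 = 0.5X; n_I = 3.88 (inert).
n_T = Σnᵢ = 4.88 − 0.5X.
With p_i = (n_i/n_T)P, K_p = p_A2 / (p_B1^2).
Setting this equal to 0.273 bar^-1 and taking the physical root (0 < X < 1) gives X = 0.208.

X = 0.208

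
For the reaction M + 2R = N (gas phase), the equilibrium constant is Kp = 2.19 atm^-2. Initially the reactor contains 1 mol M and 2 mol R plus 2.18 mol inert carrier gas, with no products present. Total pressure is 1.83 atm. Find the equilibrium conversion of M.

Take 1 mol M as basis and let X be its fractional conversion, so ξ = X.
Moles: n_M = 1 − X; n_R = 2 − 2X; n_N = X; n_I = 2.18 (inert).
Total moles n_T = 5.18 − 2X.
Mole fractions y_i = n_i/n_T; Kp = p_N / (p_M p_R^2) with p_i = y_i·P.
Equating to 2.19 atm^-2 and solving on 0 < X < 1: X = 0.371.

X = 0.371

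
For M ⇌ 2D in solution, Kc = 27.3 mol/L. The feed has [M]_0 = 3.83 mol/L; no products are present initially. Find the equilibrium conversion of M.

Let X = conversion of M; extent ξ = 3.83·X mol/L.
Concentrations: [M] = 3.83 − 3.83X; [D] = 7.66X.
Kc = [D]^2 / ([M]).
Equating to 27.3 mol/L: the physical root is X = 0.714.

X = 0.714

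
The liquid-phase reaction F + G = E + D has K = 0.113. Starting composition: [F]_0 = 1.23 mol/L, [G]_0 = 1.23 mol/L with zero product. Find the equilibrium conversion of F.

Let X = conversion of F; extent ξ = 1.23·X mol/L.
Concentrations: [F] = 1.23 − 1.23X; [G] = 1.23 − 1.23X; [E] = 1.23X; [D] = 1.23X.
K = [E] [D] / ([F] [G]).
Setting equal to 0.113 and solving for X on (0,1) gives X = 0.252.

X = 0.252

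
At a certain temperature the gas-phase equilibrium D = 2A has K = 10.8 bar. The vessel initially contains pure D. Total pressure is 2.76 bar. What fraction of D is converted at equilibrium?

X = 0.703

Basis: 1 mol D initially; let X = conversion of D. Extent ξ = X.
Moles: n_D = 1 − X; n_A = 2X.
Total moles n_T = 1 + X.
Mole fractions y_i = n_i/n_T; K = p_A^2 / (p_D) with p_i = y_i·P.
Setting this equal to 10.8 bar and taking the physical root (0 < X < 1) gives X = 0.703.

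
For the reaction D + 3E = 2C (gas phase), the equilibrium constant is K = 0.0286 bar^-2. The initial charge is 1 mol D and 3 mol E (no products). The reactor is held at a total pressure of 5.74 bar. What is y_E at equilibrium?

y_E = 0.599

Let X = conversion of D (basis 1 mol D); extent of reaction ξ = X.
Species balance: n_D = 1 − X; n_E = 3 − 3X; n_C = 2X.
Total moles n_T = 4 − 2X.
With p_i = (n_i/n_T)P, K = p_C^2 / (p_D p_E^3).
Setting this equal to 0.0286 bar^-2 and taking the physical root (0 < X < 1) gives X = 0.335.
Then n_E = 2, n_T = 3.33, so y_E = 0.599.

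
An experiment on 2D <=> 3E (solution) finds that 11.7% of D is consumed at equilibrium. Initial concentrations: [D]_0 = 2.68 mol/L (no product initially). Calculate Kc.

Let X = conversion of D.
Concentrations: [D] = 2.68 − 2.68X; [E] = 4.02X.
At X = 0.117: [D] = 2.37, [E] = 0.47.
Kc = [E]^3 / ([D]^2) = 0.0186 mol/L.

Kc = 0.0186 mol/L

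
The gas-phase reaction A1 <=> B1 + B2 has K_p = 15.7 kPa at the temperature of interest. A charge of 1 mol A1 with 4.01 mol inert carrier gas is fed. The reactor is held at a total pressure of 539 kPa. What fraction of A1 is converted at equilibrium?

Take 1 mol A1 as basis and let X be its fractional conversion, so ξ = X.
Moles: n_A1 = 1 − X; n_B1 = X; n_B2 = X; n_I = 4.01 (inert).
n_T = Σnᵢ = 5.01 + X.
Mole fractions y_i = n_i/n_T; K_p = p_B1 p_B2 / (p_A1) with p_i = y_i·P.
Setting this equal to 15.7 kPa and taking the physical root (0 < X < 1) gives X = 0.324.

X = 0.324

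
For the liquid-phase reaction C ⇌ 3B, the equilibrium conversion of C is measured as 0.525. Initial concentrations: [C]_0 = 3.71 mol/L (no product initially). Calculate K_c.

K_c = 113 (mol/L)^2

Let X = conversion of C.
Concentrations: [C] = 3.71 − 3.71X; [B] = 11.1X.
At X = 0.525: [C] = 1.76, [B] = 5.84.
K_c = [B]^3 / ([C]) = 113 (mol/L)^2.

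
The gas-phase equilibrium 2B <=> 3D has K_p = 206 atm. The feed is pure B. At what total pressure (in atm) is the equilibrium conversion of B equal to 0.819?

P = 5.13 atm

Take 1 mol B as basis and let X be its fractional conversion, so ξ = 0.5X.
Mole table: n_B = 1 − X; n_D = 1.5X.
n_T = Σnᵢ = 1 + 0.5X.
K_p = p_D^3 / (p_B^2) with p_i = (n_i/n_T)·P.
At X = 0.819: the mole-fraction product g(X) = Π y_i^ν_i = 40.15. Since K_p = g(X)·P^{1}, P = (K_p/g)^(1/1) = (206/40.15)^(1/1) = 5.13 atm.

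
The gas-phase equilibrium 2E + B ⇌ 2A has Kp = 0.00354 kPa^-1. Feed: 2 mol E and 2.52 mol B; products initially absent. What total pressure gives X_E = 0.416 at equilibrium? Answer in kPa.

P = 280 kPa

Take 2 mol E as basis and let X be its fractional conversion, so ξ = X.
Moles: n_E = 2 − 2X; n_B = 2.52 − X; n_A = 2X.
Total moles n_T = 4.52 − X.
Kp = p_A^2 / (p_E^2 p_B) with p_i = (n_i/n_T)·P.
At X = 0.416: the mole-fraction product g(X) = Π y_i^ν_i = 0.9897. Since Kp = g(X)·P^{-1}, P = (g/Kp)^(1/1) = (0.9897/0.00354)^(1/1) = 280 kPa.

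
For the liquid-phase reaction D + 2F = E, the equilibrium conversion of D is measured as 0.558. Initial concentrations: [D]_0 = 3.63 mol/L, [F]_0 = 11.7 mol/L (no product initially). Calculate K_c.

Let X = conversion of D.
Concentrations: [D] = 3.63 − 3.63X; [F] = 11.7 − 7.26X; [E] = 3.63X.
At X = 0.558: [D] = 1.6, [F] = 7.65, [E] = 2.03.
K_c = [E] / ([D] [F]^2) = 0.0216 (mol/L)^-2.

K_c = 0.0216 (mol/L)^-2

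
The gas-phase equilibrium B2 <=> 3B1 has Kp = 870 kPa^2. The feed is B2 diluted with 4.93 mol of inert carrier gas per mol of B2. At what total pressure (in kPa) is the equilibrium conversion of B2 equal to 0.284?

P = 206 kPa

Basis: 1 mol B2 initially; let X = conversion of B2. Extent ξ = X.
Mole table: n_B2 = 1 − X; n_B1 = 3X; n_I = 4.93 (inert).
Total moles n_T = 5.93 + 2X.
Kp = p_B1^3 / (p_B2) with p_i = (n_i/n_T)·P.
At X = 0.284: the mole-fraction product g(X) = Π y_i^ν_i = 0.02046. Since Kp = g(X)·P^{2}, P = (Kp/g)^(1/2) = (870/0.02046)^(1/2) = 206 kPa.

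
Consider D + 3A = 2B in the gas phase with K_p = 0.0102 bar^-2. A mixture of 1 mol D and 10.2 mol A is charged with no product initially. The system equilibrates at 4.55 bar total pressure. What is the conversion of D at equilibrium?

X = 0.441

Take 1 mol D as basis and let X be its fractional conversion, so ξ = X.
At extent ξ: n_D = 1 − X; n_A = 10.2 − 3X; n_B = 2X.
Total moles n_T = 11.2 − 2X.
Mole fractions y_i = n_i/n_T; K_p = p_B^2 / (p_D p_A^3) with p_i = y_i·P.
Setting this equal to 0.0102 bar^-2 and taking the physical root (0 < X < 1) gives X = 0.441.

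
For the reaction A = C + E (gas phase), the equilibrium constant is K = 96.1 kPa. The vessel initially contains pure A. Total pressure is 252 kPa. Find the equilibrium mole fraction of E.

y_E = 0.344

Let X = conversion of A (basis 1 mol A); extent of reaction ξ = X.
At extent ξ: n_A = 1 − X; n_C = X; n_E = X.
Total moles n_T = 1 + X.
y_i = n_i/n_T, p_i = y_i·P. K = p_C p_E / (p_A).
Substituting and setting equal to 96.1 kPa gives a polynomial in X; the root in (0,1) is X = 0.525.
Then n_E = 0.525, n_T = 1.53, so y_E = 0.344.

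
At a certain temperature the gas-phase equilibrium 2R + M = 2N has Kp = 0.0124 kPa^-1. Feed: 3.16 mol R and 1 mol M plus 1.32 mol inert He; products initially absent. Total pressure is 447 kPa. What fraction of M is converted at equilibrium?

Let X = conversion of M (basis 1 mol M); extent of reaction ξ = X.
Mole table: n_R = 3.16 − 2X; n_M = 1 − X; n_N = 2X; n_I = 1.32 (inert).
n_T = Σnᵢ = 5.48 − X.
Mole fractions y_i = n_i/n_T; Kp = p_N^2 / (p_R^2 p_M) with p_i = y_i·P.
Setting this equal to 0.0124 kPa^-1 and taking the physical root (0 < X < 1) gives X = 0.625.

X = 0.625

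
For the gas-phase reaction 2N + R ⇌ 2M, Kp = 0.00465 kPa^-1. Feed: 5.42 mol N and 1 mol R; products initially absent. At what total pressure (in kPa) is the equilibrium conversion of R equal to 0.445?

Take 1 mol R as basis and let X be its fractional conversion, so ξ = X.
Moles: n_N = 5.42 − 2X; n_R = 1 − X; n_M = 2X.
Total moles n_T = 6.42 − X.
Kp = p_M^2 / (p_N^2 p_R) with p_i = (n_i/n_T)·P.
At X = 0.445: the mole-fraction product g(X) = Π y_i^ν_i = 0.4156. Since Kp = g(X)·P^{-1}, P = (g/Kp)^(1/1) = (0.4156/0.00465)^(1/1) = 89.4 kPa.

P = 89.4 kPa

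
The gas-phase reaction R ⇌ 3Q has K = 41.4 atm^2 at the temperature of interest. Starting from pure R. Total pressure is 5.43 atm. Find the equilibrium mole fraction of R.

Basis: 1 mol R initially; let X = conversion of R. Extent ξ = X.
Species balance: n_R = 1 − X; n_Q = 3X.
n_T = Σnᵢ = 1 + 2X.
Mole fractions y_i = n_i/n_T; K = p_Q^3 / (p_R) with p_i = y_i·P.
Substituting and setting equal to 41.4 atm^2 gives a polynomial in X; the root in (0,1) is X = 0.470.
Then n_R = 0.53, n_T = 1.94, so y_R = 0.273.

y_R = 0.273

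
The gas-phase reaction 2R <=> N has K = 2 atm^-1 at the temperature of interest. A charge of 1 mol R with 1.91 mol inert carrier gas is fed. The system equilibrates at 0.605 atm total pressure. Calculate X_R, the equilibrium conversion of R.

Basis: 1 mol R initially; let X = conversion of R. Extent ξ = 0.5X.
Moles: n_R = 1 − X; n_N = 0.5X; n_I = 1.91 (inert).
Summing: n_T = 2.91 − 0.5X.
y_i = n_i/n_T, p_i = y_i·P. K = p_N / (p_R^2).
Setting this equal to 2 atm^-1 and taking the physical root (0 < X < 1) gives X = 0.361.

X = 0.361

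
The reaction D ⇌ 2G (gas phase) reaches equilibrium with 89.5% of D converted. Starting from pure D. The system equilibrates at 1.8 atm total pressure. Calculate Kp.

Kp = 29 atm

Let X = conversion of D (basis 1 mol D); extent of reaction ξ = X.
At extent ξ: n_D = 1 − X; n_G = 2X.
n_T = Σnᵢ = 1 + X.
At X = 0.895: n_D = 0.105, n_G = 1.79, n_T = 1.9.
p_i = (n_i/n_T)·P. Kp = p_G^2 / (p_D) = 29 atm.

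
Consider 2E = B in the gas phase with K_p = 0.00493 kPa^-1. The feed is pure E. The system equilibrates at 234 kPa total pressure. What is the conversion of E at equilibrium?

Let X = conversion of E (basis 1 mol E); extent of reaction ξ = 0.5X.
Species balance: n_E = 1 − X; n_B = 0.5X.
n_T = Σnᵢ = 1 − 0.5X.
y_i = n_i/n_T, p_i = y_i·P. K_p = p_B / (p_E^2).
Substituting and setting equal to 0.00493 kPa^-1 gives a polynomial in X; the root in (0,1) is X = 0.578.

X = 0.578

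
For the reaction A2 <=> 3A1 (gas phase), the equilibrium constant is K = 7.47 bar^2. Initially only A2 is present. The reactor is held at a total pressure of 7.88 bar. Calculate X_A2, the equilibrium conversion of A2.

X = 0.190

Let X = conversion of A2 (basis 1 mol A2); extent of reaction ξ = X.
Species balance: n_A2 = 1 − X; n_A1 = 3X.
Summing: n_T = 1 + 2X.
Mole fractions y_i = n_i/n_T; K = p_A1^3 / (p_A2) with p_i = y_i·P.
Setting this equal to 7.47 bar^2 and taking the physical root (0 < X < 1) gives X = 0.190.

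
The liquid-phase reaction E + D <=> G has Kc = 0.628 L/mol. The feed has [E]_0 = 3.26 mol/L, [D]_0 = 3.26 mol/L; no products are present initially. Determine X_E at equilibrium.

X = 0.504

Let X = conversion of E; extent ξ = 3.26·X mol/L.
Concentrations: [E] = 3.26 − 3.26X; [D] = 3.26 − 3.26X; [G] = 3.26X.
Kc = [G] / ([E] [D]).
This equals 0.628 at X = 0.504 (the root in 0 < X < 1).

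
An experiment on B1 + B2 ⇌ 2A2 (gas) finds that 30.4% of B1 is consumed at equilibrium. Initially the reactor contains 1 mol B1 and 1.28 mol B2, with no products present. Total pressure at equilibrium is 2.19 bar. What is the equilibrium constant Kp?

Let X = conversion of B1 (basis 1 mol B1); extent of reaction ξ = X.
Moles: n_B1 = 1 − X; n_B2 = 1.28 − X; n_A2 = 2X.
Since Δν = 0, n_T = 2.28 throughout.
At X = 0.304: n_B1 = 0.696, n_B2 = 0.976, n_A2 = 0.608, n_T = 2.28.
p_i = (n_i/n_T)·P. Kp = p_A2^2 / (p_B1 p_B2) = 0.544.

Kp = 0.544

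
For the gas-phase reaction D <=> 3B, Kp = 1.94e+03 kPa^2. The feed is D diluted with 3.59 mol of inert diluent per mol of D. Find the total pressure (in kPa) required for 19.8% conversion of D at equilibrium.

P = 430 kPa

Let X = conversion of D (basis 1 mol D); extent of reaction ξ = X.
Mole table: n_D = 1 − X; n_B = 3X; n_I = 3.59 (inert).
Total moles n_T = 4.59 + 2X.
Kp = p_B^3 / (p_D) with p_i = (n_i/n_T)·P.
At X = 0.198: the mole-fraction product g(X) = Π y_i^ν_i = 0.01051. Since Kp = g(X)·P^{2}, P = (Kp/g)^(1/2) = (1.94e+03/0.01051)^(1/2) = 430 kPa.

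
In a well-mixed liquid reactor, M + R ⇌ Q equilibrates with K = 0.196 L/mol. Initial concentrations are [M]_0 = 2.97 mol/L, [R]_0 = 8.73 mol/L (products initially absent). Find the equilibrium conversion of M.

Let X = conversion of M; extent ξ = 2.97·X mol/L.
Concentrations: [M] = 2.97 − 2.97X; [R] = 8.73 − 2.97X; [Q] = 2.97X.
K = [Q] / ([M] [R]).
Solving K = 0.196 for X ∈ (0,1): X = 0.579.

X = 0.579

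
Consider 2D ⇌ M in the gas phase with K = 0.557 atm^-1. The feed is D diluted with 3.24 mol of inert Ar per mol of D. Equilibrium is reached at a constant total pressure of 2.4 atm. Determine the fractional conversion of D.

Basis: 1 mol D initially; let X = conversion of D. Extent ξ = 0.5X.
Moles: n_D = 1 − X; n_M = 0.5X; n_I = 3.24 (inert).
Total moles n_T = 4.24 − 0.5X.
Mole fractions y_i = n_i/n_T; K = p_M / (p_D^2) with p_i = y_i·P.
Setting this equal to 0.557 atm^-1 and taking the physical root (0 < X < 1) gives X = 0.311.

X = 0.311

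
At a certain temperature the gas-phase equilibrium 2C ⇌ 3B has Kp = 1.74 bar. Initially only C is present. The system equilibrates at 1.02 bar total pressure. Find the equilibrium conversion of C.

Take 1 mol C as basis and let X be its fractional conversion, so ξ = 0.5X.
At extent ξ: n_C = 1 − X; n_B = 1.5X.
Summing: n_T = 1 + 0.5X.
With p_i = (n_i/n_T)P, Kp = p_B^3 / (p_C^2).
Setting this equal to 1.74 bar and taking the physical root (0 < X < 1) gives X = 0.524.

X = 0.524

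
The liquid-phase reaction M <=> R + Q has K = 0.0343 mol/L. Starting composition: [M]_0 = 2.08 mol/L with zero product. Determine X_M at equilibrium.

Let X = conversion of M; extent ξ = 2.08·X mol/L.
Concentrations: [M] = 2.08 − 2.08X; [R] = 2.08X; [Q] = 2.08X.
K = [R] [Q] / ([M]).
Solving K = 0.0343 for X ∈ (0,1): X = 0.120.

X = 0.120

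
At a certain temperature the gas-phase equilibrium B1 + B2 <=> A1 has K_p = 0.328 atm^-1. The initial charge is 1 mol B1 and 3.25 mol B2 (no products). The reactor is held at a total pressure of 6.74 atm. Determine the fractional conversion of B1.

X = 0.616

Basis: 1 mol B1 initially; let X = conversion of B1. Extent ξ = X.
Species balance: n_B1 = 1 − X; n_B2 = 3.25 − X; n_A1 = X.
n_T = Σnᵢ = 4.25 − X.
y_i = n_i/n_T, p_i = y_i·P. K_p = p_A1 / (p_B1 p_B2).
Equating to 0.328 atm^-1 and solving on 0 < X < 1: X = 0.616.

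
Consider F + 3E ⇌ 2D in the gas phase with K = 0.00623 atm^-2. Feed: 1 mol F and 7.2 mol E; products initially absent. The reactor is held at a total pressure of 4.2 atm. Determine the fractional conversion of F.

Basis: 1 mol F initially; let X = conversion of F. Extent ξ = X.
At extent ξ: n_F = 1 − X; n_E = 7.2 − 3X; n_D = 2X.
n_T = Σnᵢ = 8.2 − 2X.
With p_i = (n_i/n_T)P, K = p_D^2 / (p_F p_E^3).
This yields a degree-4 equation in X; solving on (0,1), X = 0.291.

X = 0.291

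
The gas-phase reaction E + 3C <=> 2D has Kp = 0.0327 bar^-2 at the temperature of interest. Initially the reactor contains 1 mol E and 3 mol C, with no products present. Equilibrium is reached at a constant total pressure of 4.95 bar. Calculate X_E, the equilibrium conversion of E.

X = 0.320

Let X = conversion of E (basis 1 mol E); extent of reaction ξ = X.
Species balance: n_E = 1 − X; n_C = 3 − 3X; n_D = 2X.
n_T = Σnᵢ = 4 − 2X.
With p_i = (n_i/n_T)P, Kp = p_D^2 / (p_E p_C^3).
Substituting and setting equal to 0.0327 bar^-2 gives a polynomial in X; the root in (0,1) is X = 0.320.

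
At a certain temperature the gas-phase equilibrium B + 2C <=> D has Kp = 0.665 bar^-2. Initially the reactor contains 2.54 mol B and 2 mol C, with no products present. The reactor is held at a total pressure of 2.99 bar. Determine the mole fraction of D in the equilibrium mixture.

Let X = conversion of C (basis 2 mol C); extent of reaction ξ = X.
Moles: n_B = 2.54 − X; n_C = 2 − 2X; n_D = X.
Summing: n_T = 4.54 − 2X.
Mole fractions y_i = n_i/n_T; Kp = p_D / (p_B p_C^2) with p_i = y_i·P.
Substituting and setting equal to 0.665 bar^-2 gives a polynomial in X; the root in (0,1) is X = 0.616.
Then n_D = 0.616, n_T = 3.31, so y_D = 0.186.

y_D = 0.186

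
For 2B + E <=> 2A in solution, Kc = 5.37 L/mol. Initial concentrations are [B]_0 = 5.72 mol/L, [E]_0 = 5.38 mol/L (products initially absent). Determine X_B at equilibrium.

X = 0.803

Let X = conversion of B; extent ξ = 5.72X/2 mol/L.
Concentrations: [B] = 5.72 − 5.72X; [E] = 5.38 − 2.86X; [A] = 5.72X.
Kc = [A]^2 / ([B]^2 [E]).
Equating to 5.37 L/mol: the physical root is X = 0.803.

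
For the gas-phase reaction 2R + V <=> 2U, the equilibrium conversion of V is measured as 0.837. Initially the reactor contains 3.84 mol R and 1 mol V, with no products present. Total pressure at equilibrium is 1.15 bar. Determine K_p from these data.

K_p = 12.8 bar^-1

Basis: 1 mol V initially; let X = conversion of V. Extent ξ = X.
Species balance: n_R = 3.84 − 2X; n_V = 1 − X; n_U = 2X.
n_T = Σnᵢ = 4.84 − X.
At X = 0.837: n_R = 2.17, n_V = 0.163, n_U = 1.67, n_T = 4.
p_i = (n_i/n_T)·P. K_p = p_U^2 / (p_R^2 p_V) = 12.8 bar^-1.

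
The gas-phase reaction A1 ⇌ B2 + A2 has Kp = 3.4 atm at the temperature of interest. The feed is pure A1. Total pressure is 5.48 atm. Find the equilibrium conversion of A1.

Let X = conversion of A1 (basis 1 mol A1); extent of reaction ξ = X.
At extent ξ: n_A1 = 1 − X; n_B2 = X; n_A2 = X.
Total moles n_T = 1 + X.
y_i = n_i/n_T, p_i = y_i·P. Kp = p_B2 p_A2 / (p_A1).
Substituting and setting equal to 3.4 atm gives a polynomial in X; the root in (0,1) is X = 0.619.

X = 0.619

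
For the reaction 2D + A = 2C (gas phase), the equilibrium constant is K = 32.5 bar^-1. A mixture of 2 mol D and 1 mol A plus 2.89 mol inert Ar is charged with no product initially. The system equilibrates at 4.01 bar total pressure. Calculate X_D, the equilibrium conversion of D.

X = 0.725

Let X = conversion of D (basis 2 mol D); extent of reaction ξ = X.
Species balance: n_D = 2 − 2X; n_A = 1 − X; n_C = 2X; n_I = 2.89 (inert).
n_T = Σnᵢ = 5.89 − X.
y_i = n_i/n_T, p_i = y_i·P. K = p_C^2 / (p_D^2 p_A).
Equating to 32.5 bar^-1 and solving on 0 < X < 1: X = 0.725.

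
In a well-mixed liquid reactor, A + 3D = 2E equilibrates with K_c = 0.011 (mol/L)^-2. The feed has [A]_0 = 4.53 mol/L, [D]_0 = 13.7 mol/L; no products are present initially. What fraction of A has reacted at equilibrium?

Let X = conversion of A; extent ξ = 4.53·X mol/L.
Concentrations: [A] = 4.53 − 4.53X; [D] = 13.7 − 13.6X; [E] = 9.06X.
K_c = [E]^2 / ([A] [D]^3).
This equals 0.011 at X = 0.422 (the root in 0 < X < 1).

X = 0.422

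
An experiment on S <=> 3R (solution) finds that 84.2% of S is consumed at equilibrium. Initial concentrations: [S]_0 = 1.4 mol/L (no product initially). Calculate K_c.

K_c = 200 (mol/L)^2

Let X = conversion of S.
Concentrations: [S] = 1.4 − 1.4X; [R] = 4.2X.
At X = 0.842: [S] = 0.221, [R] = 3.54.
K_c = [R]^3 / ([S]) = 200 (mol/L)^2.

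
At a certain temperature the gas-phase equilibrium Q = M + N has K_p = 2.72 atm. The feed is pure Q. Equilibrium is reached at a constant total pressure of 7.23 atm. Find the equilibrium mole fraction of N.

Let X = conversion of Q (basis 1 mol Q); extent of reaction ξ = X.
At extent ξ: n_Q = 1 − X; n_M = X; n_N = X.
Summing: n_T = 1 + X.
With p_i = (n_i/n_T)P, K_p = p_M p_N / (p_Q).
Substituting and setting equal to 2.72 atm gives a polynomial in X; the root in (0,1) is X = 0.523.
Then n_N = 0.523, n_T = 1.52, so y_N = 0.343.

y_N = 0.343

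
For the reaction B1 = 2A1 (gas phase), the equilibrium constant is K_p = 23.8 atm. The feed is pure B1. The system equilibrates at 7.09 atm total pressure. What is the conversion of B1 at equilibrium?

Take 1 mol B1 as basis and let X be its fractional conversion, so ξ = X.
At extent ξ: n_B1 = 1 − X; n_A1 = 2X.
Total moles n_T = 1 + X.
Mole fractions y_i = n_i/n_T; K_p = p_A1^2 / (p_B1) with p_i = y_i·P.
Equating to 23.8 atm and solving on 0 < X < 1: X = 0.675.

X = 0.675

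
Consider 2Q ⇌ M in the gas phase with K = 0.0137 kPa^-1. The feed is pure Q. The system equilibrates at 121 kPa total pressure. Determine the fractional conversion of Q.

Let X = conversion of Q (basis 1 mol Q); extent of reaction ξ = 0.5X.
Mole table: n_Q = 1 − X; n_M = 0.5X.
Total moles n_T = 1 − 0.5X.
y_i = n_i/n_T, p_i = y_i·P. K = p_M / (p_Q^2).
Substituting and setting equal to 0.0137 kPa^-1 gives a polynomial in X; the root in (0,1) is X = 0.638.

X = 0.638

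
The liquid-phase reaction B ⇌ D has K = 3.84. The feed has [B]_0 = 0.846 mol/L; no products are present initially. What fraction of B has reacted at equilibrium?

X = 0.793

Let X = conversion of B; extent ξ = 0.846·X mol/L.
Concentrations: [B] = 0.846 − 0.846X; [D] = 0.846X.
K = [D] / ([B]).
Solving K = 3.84 for X ∈ (0,1): X = 0.793.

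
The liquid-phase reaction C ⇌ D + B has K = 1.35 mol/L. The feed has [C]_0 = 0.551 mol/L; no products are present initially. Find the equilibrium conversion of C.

Let X = conversion of C; extent ξ = 0.551·X mol/L.
Concentrations: [C] = 0.551 − 0.551X; [D] = 0.551X; [B] = 0.551X.
K = [D] [B] / ([C]).
Solving K = 1.35 for X ∈ (0,1): X = 0.763.

X = 0.763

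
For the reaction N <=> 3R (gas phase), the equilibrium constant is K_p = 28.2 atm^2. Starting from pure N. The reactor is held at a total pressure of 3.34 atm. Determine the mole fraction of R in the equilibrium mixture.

Let X = conversion of N (basis 1 mol N); extent of reaction ξ = X.
Mole table: n_N = 1 − X; n_R = 3X.
Summing: n_T = 1 + 2X.
With p_i = (n_i/n_T)P, K_p = p_R^3 / (p_N).
Substituting and setting equal to 28.2 atm^2 gives a polynomial in X; the root in (0,1) is X = 0.569.
Then n_R = 1.71, n_T = 2.14, so y_R = 0.799.

y_R = 0.799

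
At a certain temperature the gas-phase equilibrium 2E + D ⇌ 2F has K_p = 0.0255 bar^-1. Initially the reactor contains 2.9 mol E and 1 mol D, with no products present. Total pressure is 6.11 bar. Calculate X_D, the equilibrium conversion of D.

Let X = conversion of D (basis 1 mol D); extent of reaction ξ = X.
Mole table: n_E = 2.9 − 2X; n_D = 1 − X; n_F = 2X.
n_T = Σnᵢ = 3.9 − X.
y_i = n_i/n_T, p_i = y_i·P. K_p = p_F^2 / (p_E^2 p_D).
Equating to 0.0255 bar^-1 and solving on 0 < X < 1: X = 0.223.

X = 0.223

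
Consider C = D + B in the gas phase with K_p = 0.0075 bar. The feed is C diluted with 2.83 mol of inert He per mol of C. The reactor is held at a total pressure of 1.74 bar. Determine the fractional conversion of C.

X = 0.122

Take 1 mol C as basis and let X be its fractional conversion, so ξ = X.
At extent ξ: n_C = 1 − X; n_D = X; n_B = X; n_I = 2.83 (inert).
Total moles n_T = 3.83 + X.
With p_i = (n_i/n_T)P, K_p = p_D p_B / (p_C).
Substituting and setting equal to 0.0075 bar gives a polynomial in X; the root in (0,1) is X = 0.122.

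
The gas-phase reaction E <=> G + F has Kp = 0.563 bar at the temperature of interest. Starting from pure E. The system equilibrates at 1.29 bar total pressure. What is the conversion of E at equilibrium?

Basis: 1 mol E initially; let X = conversion of E. Extent ξ = X.
Species balance: n_E = 1 − X; n_G = X; n_F = X.
Total moles n_T = 1 + X.
With p_i = (n_i/n_T)P, Kp = p_G p_F / (p_E).
Equating to 0.563 bar and solving on 0 < X < 1: X = 0.551.

X = 0.551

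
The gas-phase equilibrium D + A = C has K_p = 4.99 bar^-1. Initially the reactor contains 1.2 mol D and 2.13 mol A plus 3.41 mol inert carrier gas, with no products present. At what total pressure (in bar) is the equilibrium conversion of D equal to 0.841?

P = 5.42 bar

Take 1.2 mol D as basis and let X be its fractional conversion, so ξ = 1.2X.
Species balance: n_D = 1.2 − 1.2X; n_A = 2.13 − 1.2X; n_C = 1.2X; n_I = 3.41 (inert).
n_T = Σnᵢ = 6.74 − 1.2X.
K_p = p_C / (p_D p_A) with p_i = (n_i/n_T)·P.
At X = 0.841: the mole-fraction product g(X) = Π y_i^ν_i = 27.04. Since K_p = g(X)·P^{-1}, P = (g/K_p)^(1/1) = (27.04/4.99)^(1/1) = 5.42 bar.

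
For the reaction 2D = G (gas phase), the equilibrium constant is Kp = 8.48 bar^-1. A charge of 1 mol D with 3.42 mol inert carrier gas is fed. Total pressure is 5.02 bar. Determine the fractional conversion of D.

Let X = conversion of D (basis 1 mol D); extent of reaction ξ = 0.5X.
Moles: n_D = 1 − X; n_G = 0.5X; n_I = 3.42 (inert).
Total moles n_T = 4.42 − 0.5X.
With p_i = (n_i/n_T)P, Kp = p_G / (p_D^2).
This yields a degree-2 equation in X; solving on (0,1), X = 0.805.

X = 0.805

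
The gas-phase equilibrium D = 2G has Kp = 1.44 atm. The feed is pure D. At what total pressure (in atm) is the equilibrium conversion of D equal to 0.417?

P = 1.71 atm

Let X = conversion of D (basis 1 mol D); extent of reaction ξ = X.
At extent ξ: n_D = 1 − X; n_G = 2X.
n_T = Σnᵢ = 1 + X.
Kp = p_G^2 / (p_D) with p_i = (n_i/n_T)·P.
At X = 0.417: the mole-fraction product g(X) = Π y_i^ν_i = 0.842. Since Kp = g(X)·P^{1}, P = (Kp/g)^(1/1) = (1.44/0.842)^(1/1) = 1.71 atm.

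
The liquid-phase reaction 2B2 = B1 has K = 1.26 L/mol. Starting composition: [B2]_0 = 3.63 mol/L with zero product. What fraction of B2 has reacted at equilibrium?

Let X = conversion of B2; extent ξ = 3.63X/2 mol/L.
Concentrations: [B2] = 3.63 − 3.63X; [B1] = 1.81X.
K = [B1] / ([B2]^2).
Setting equal to 1.26 and solving for X on (0,1) gives X = 0.720.

X = 0.720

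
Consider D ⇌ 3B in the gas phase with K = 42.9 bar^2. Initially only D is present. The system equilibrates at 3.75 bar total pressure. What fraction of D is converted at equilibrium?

X = 0.602

Take 1 mol D as basis and let X be its fractional conversion, so ξ = X.
At extent ξ: n_D = 1 − X; n_B = 3X.
Summing: n_T = 1 + 2X.
y_i = n_i/n_T, p_i = y_i·P. K = p_B^3 / (p_D).
Substituting and setting equal to 42.9 bar^2 gives a polynomial in X; the root in (0,1) is X = 0.602.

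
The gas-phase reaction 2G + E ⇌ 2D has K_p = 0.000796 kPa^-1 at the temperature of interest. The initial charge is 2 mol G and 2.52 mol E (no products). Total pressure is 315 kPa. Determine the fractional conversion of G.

X = 0.267

Basis: 2 mol G initially; let X = conversion of G. Extent ξ = X.
Species balance: n_G = 2 − 2X; n_E = 2.52 − X; n_D = 2X.
Summing: n_T = 4.52 − X.
y_i = n_i/n_T, p_i = y_i·P. K_p = p_D^2 / (p_G^2 p_E).
Setting this equal to 0.000796 kPa^-1 and taking the physical root (0 < X < 1) gives X = 0.267.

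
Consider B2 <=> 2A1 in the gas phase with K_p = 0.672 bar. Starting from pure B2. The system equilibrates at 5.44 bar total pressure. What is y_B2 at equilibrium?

Let X = conversion of B2 (basis 1 mol B2); extent of reaction ξ = X.
Species balance: n_B2 = 1 − X; n_A1 = 2X.
Total moles n_T = 1 + X.
Mole fractions y_i = n_i/n_T; K_p = p_A1^2 / (p_B2) with p_i = y_i·P.
This yields a degree-2 equation in X; solving on (0,1), X = 0.173.
Then n_B2 = 0.827, n_T = 1.17, so y_B2 = 0.705.

y_B2 = 0.705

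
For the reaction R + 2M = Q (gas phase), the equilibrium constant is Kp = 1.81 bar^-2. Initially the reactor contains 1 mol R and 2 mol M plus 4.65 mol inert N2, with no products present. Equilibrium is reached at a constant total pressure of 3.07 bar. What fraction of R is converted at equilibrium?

Let X = conversion of R (basis 1 mol R); extent of reaction ξ = X.
At extent ξ: n_R = 1 − X; n_M = 2 − 2X; n_Q = X; n_I = 4.65 (inert).
Summing: n_T = 7.65 − 2X.
Mole fractions y_i = n_i/n_T; Kp = p_Q / (p_R p_M^2) with p_i = y_i·P.
Substituting and setting equal to 1.81 bar^-2 gives a polynomial in X; the root in (0,1) is X = 0.365.

X = 0.365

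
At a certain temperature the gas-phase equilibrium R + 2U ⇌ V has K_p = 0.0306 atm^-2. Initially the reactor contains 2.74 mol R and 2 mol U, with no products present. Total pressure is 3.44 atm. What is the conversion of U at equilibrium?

X = 0.140

Let X = conversion of U (basis 2 mol U); extent of reaction ξ = X.
Species balance: n_R = 2.74 − X; n_U = 2 − 2X; n_V = X.
Summing: n_T = 4.74 − 2X.
y_i = n_i/n_T, p_i = y_i·P. K_p = p_V / (p_R p_U^2).
This yields a degree-3 equation in X; solving on (0,1), X = 0.140.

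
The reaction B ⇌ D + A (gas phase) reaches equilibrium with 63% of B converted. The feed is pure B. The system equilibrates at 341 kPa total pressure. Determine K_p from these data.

Take 1 mol B as basis and let X be its fractional conversion, so ξ = X.
Moles: n_B = 1 − X; n_D = X; n_A = X.
n_T = Σnᵢ = 1 + X.
At X = 0.63: n_B = 0.37, n_D = 0.63, n_A = 0.63, n_T = 1.63.
p_i = (n_i/n_T)·P. K_p = p_D p_A / (p_B) = 224 kPa.

K_p = 224 kPa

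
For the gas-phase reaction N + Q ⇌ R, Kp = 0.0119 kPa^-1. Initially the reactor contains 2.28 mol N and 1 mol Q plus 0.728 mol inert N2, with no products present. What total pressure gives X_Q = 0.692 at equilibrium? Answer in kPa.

P = 394 kPa

Let X = conversion of Q (basis 1 mol Q); extent of reaction ξ = X.
At extent ξ: n_N = 2.28 − X; n_Q = 1 − X; n_R = X; n_I = 0.728 (inert).
Summing: n_T = 4.01 − X.
Kp = p_R / (p_N p_Q) with p_i = (n_i/n_T)·P.
At X = 0.692: the mole-fraction product g(X) = Π y_i^ν_i = 4.692. Since Kp = g(X)·P^{-1}, P = (g/Kp)^(1/1) = (4.692/0.0119)^(1/1) = 394 kPa.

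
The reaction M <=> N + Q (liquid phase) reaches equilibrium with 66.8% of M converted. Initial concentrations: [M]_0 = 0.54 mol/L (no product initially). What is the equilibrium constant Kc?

Let X = conversion of M.
Concentrations: [M] = 0.54 − 0.54X; [N] = 0.54X; [Q] = 0.54X.
At X = 0.668: [M] = 0.179, [N] = 0.361, [Q] = 0.361.
Kc = [N] [Q] / ([M]) = 0.726 mol/L.

Kc = 0.726 mol/L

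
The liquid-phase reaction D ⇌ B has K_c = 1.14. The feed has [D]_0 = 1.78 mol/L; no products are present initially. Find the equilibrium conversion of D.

Let X = conversion of D; extent ξ = 1.78·X mol/L.
Concentrations: [D] = 1.78 − 1.78X; [B] = 1.78X.
K_c = [B] / ([D]).
Equating to 1.14: the physical root is X = 0.533.

X = 0.533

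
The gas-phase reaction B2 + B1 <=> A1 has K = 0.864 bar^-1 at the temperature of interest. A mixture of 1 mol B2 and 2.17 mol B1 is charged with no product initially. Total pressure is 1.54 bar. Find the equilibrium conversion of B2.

Let X = conversion of B2 (basis 1 mol B2); extent of reaction ξ = X.
Moles: n_B2 = 1 − X; n_B1 = 2.17 − X; n_A1 = X.
Total moles n_T = 3.17 − X.
With p_i = (n_i/n_T)P, K = p_A1 / (p_B2 p_B1).
Substituting and setting equal to 0.864 bar^-1 gives a polynomial in X; the root in (0,1) is X = 0.457.

X = 0.457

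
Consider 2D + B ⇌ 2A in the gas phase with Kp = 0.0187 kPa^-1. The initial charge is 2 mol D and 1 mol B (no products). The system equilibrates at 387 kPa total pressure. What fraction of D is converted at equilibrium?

Basis: 2 mol D initially; let X = conversion of D. Extent ξ = X.
Mole table: n_D = 2 − 2X; n_B = 1 − X; n_A = 2X.
Summing: n_T = 3 − X.
Mole fractions y_i = n_i/n_T; Kp = p_A^2 / (p_D^2 p_B) with p_i = y_i·P.
Substituting and setting equal to 0.0187 kPa^-1 gives a polynomial in X; the root in (0,1) is X = 0.538.

X = 0.538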